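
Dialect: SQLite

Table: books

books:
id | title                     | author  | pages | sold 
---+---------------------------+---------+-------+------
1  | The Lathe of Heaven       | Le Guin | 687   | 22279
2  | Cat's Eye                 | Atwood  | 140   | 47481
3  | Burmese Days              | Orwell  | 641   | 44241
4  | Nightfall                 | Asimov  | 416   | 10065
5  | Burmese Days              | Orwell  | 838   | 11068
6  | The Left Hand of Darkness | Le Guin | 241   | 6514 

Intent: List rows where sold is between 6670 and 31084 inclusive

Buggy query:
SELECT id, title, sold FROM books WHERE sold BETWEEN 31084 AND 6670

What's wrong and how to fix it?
Bug: BETWEEN expects the lower bound first; with 31084 AND 6670 the range is empty

Fix: Swap the bounds so the smaller value comes first

Corrected query:
SELECT id, title, sold FROM books WHERE sold BETWEEN 6670 AND 31084

Result:
id | title               | sold 
---+---------------------+------
1  | The Lathe of Heaven | 22279
4  | Nightfall           | 10065
5  | Burmese Days        | 11068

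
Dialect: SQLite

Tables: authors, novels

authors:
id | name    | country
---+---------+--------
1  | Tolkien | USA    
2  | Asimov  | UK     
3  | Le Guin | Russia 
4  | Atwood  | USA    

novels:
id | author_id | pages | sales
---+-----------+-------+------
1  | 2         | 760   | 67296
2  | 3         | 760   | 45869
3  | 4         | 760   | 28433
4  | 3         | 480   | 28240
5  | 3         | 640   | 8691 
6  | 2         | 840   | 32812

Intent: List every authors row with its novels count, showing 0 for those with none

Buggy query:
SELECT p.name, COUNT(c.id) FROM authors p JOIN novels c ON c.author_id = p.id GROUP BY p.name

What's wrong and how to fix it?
Bug: An inner join excludes parents with zero children

Fix: Switch to LEFT JOIN to retain unmatched parent rows

Corrected query:
SELECT p.name, COUNT(c.id) FROM authors p LEFT JOIN novels c ON c.author_id = p.id GROUP BY p.name

Result:
name    | COUNT(c.id)
--------+------------
Asimov  | 2          
Atwood  | 1          
Le Guin | 3          
Tolkien | 0          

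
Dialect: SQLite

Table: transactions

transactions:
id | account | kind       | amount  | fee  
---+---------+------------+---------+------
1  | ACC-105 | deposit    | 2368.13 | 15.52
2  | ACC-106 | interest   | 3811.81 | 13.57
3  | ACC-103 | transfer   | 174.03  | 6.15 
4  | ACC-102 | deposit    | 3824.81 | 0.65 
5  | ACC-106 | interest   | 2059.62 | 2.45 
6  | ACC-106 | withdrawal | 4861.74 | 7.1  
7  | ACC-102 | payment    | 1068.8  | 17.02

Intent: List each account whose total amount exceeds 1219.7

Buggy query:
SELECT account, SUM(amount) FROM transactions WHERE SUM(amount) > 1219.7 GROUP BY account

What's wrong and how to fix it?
Bug: Aggregate functions cannot appear in a WHERE clause

Fix: Move the aggregate condition to a HAVING clause

Corrected query:
SELECT account, SUM(amount) FROM transactions GROUP BY account HAVING SUM(amount) > 1219.7

Result:
account | SUM(amount)
--------+------------
ACC-102 | 4893.61    
ACC-105 | 2368.13    
ACC-106 | 10733.17   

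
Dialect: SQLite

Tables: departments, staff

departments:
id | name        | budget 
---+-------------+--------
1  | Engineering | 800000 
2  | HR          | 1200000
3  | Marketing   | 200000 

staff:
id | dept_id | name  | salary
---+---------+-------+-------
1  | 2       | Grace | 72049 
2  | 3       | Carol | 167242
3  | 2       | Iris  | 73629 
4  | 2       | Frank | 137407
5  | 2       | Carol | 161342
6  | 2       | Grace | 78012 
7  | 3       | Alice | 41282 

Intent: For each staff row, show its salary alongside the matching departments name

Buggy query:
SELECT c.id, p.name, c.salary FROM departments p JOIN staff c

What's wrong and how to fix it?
Bug: JOIN with no ON clause produces a cartesian product; every staff row pairs with every departments row

Fix: Specify the join condition linking the foreign key to the parent id

Corrected query:
SELECT c.id, p.name, c.salary FROM departments p JOIN staff c ON c.dept_id = p.id

Result:
id | name      | salary
---+-----------+-------
1  | HR        | 72049 
2  | Marketing | 167242
3  | HR        | 73629 
4  | HR        | 137407
5  | HR        | 161342
6  | HR        | 78012 
7  | Marketing | 41282 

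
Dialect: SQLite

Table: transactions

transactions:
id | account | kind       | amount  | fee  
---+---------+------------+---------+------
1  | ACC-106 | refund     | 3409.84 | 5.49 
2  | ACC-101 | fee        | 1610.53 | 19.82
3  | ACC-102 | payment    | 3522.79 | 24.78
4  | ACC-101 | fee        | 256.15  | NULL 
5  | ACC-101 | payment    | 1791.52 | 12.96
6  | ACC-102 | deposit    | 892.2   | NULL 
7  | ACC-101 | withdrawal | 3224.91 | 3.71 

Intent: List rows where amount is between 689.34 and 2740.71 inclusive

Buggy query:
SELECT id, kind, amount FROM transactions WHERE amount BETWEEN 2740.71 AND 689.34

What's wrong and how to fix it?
Bug: The bounds are reversed; BETWEEN a AND b requires a <= b to match anything

Fix: Write BETWEEN 689.34 AND 2740.71

Corrected query:
SELECT id, kind, amount FROM transactions WHERE amount BETWEEN 689.34 AND 2740.71

Result:
id | kind    | amount 
---+---------+--------
2  | fee     | 1610.53
5  | payment | 1791.52
6  | deposit | 892.2  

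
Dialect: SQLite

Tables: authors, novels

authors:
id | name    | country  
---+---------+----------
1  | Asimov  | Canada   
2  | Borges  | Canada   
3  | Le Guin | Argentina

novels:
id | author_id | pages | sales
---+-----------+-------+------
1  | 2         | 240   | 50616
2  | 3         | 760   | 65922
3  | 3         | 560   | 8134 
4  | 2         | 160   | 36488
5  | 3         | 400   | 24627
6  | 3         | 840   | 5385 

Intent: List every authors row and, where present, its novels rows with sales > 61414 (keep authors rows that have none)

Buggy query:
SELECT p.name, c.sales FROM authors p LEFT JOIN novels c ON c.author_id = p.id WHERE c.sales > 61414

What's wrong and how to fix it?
Bug: A WHERE condition on the right-hand table after LEFT JOIN drops unmatched parents

Fix: Put 'c.sales > 61414' in the JOIN's ON clause instead of WHERE

Corrected query:
SELECT p.name, c.sales FROM authors p LEFT JOIN novels c ON c.author_id = p.id AND c.sales > 61414

Result:
name    | sales
--------+------
Asimov  | NULL 
Borges  | NULL 
Le Guin | 65922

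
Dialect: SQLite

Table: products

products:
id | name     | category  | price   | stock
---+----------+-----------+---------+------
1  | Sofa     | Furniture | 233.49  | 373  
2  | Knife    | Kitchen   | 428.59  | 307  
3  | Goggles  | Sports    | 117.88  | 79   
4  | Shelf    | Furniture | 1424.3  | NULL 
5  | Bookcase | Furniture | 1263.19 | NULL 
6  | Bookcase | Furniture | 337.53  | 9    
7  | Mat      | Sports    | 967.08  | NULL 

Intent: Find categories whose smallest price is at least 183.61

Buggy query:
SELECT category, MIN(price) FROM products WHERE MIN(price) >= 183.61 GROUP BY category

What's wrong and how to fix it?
Bug: MIN() in WHERE is a misuse of aggregate

Fix: Replace WHERE with HAVING after the GROUP BY

Corrected query:
SELECT category, MIN(price) FROM products GROUP BY category HAVING MIN(price) >= 183.61

Result:
category  | MIN(price)
----------+-----------
Furniture | 233.49    
Kitchen   | 428.59    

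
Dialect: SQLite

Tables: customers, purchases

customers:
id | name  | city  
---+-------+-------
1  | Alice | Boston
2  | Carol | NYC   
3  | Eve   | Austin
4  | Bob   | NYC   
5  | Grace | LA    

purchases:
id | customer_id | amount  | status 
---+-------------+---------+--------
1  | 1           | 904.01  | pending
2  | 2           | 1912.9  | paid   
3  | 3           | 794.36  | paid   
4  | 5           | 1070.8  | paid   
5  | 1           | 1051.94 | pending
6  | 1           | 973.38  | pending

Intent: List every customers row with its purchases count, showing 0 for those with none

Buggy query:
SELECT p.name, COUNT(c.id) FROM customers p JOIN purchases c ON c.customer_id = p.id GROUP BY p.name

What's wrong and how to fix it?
Bug: INNER JOIN drops customers rows that have no matching purchases rows

Fix: Use LEFT JOIN so parents without children still appear (COUNT(c.id) gives 0)

Corrected query:
SELECT p.name, COUNT(c.id) FROM customers p LEFT JOIN purchases c ON c.customer_id = p.id GROUP BY p.name

Result:
name  | COUNT(c.id)
------+------------
Alice | 3          
Bob   | 0          
Carol | 1          
Eve   | 1          
Grace | 1          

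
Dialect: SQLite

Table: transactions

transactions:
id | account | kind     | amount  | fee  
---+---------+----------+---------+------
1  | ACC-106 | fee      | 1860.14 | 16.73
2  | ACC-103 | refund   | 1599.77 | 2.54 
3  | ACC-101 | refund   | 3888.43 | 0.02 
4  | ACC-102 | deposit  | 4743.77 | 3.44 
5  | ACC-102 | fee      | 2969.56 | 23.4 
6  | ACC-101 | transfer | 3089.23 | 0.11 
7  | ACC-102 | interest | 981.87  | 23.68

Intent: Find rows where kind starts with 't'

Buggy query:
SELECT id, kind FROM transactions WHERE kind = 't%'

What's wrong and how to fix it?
Bug: Wildcards only work with LIKE; '=' treats '%' as a literal character

Fix: Replace '=' with LIKE so 't%' is treated as a pattern

Corrected query:
SELECT id, kind FROM transactions WHERE kind LIKE 't%'

Result:
id | kind    
---+---------
6  | transfer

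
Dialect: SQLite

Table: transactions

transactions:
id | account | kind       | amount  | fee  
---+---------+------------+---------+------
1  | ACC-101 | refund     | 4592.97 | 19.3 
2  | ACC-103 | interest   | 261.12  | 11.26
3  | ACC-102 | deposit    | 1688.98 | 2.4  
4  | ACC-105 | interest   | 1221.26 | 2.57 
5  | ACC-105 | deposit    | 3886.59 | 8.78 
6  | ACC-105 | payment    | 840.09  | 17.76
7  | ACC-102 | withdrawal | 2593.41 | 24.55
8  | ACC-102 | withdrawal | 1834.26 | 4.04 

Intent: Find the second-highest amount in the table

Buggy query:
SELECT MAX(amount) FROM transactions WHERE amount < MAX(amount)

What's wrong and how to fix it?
Bug: MAX(amount) on the right of the comparison is an aggregate-in-WHERE error

Fix: Compute the overall MAX in a subquery, then take MAX of rows below it

Corrected query:
SELECT MAX(amount) FROM transactions WHERE amount < (SELECT MAX(amount) FROM transactions)

Result:
MAX(amount)
-----------
3886.59    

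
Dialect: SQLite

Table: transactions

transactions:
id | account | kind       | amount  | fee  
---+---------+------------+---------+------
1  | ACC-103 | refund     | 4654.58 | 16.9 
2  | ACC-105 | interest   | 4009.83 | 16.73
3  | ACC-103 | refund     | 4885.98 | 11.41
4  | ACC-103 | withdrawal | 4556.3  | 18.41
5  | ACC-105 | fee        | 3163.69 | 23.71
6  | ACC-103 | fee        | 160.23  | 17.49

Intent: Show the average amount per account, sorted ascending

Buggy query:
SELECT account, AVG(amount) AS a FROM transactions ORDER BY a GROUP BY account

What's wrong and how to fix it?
Bug: GROUP BY must precede ORDER BY

Fix: Move ORDER BY to the end, after GROUP BY

Corrected query:
SELECT account, AVG(amount) AS a FROM transactions GROUP BY account ORDER BY a

Result:
account | a        
--------+----------
ACC-103 | 3564.2725
ACC-105 | 3586.76  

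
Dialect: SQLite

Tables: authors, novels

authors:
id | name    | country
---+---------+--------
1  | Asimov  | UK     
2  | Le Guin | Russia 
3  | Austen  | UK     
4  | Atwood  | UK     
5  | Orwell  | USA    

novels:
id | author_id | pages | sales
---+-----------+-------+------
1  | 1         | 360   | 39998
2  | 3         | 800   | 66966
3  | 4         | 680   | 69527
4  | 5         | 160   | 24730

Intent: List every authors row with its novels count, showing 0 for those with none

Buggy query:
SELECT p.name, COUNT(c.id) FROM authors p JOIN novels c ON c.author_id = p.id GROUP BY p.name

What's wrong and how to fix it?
Bug: An inner join excludes parents with zero children

Fix: Use LEFT JOIN so parents without children still appear (COUNT(c.id) gives 0)

Corrected query:
SELECT p.name, COUNT(c.id) FROM authors p LEFT JOIN novels c ON c.author_id = p.id GROUP BY p.name

Result:
name    | COUNT(c.id)
--------+------------
Asimov  | 1          
Atwood  | 1          
Austen  | 1          
Le Guin | 0          
Orwell  | 1          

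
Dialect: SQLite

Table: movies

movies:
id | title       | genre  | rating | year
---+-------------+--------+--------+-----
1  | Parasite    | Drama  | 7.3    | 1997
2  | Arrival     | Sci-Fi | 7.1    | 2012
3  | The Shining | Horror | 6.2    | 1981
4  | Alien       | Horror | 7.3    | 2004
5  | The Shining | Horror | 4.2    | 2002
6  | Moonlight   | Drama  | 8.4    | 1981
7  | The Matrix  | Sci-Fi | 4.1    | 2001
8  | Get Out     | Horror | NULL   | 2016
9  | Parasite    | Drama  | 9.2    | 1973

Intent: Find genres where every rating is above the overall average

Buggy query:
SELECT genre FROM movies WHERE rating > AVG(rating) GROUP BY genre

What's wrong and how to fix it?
Bug: AVG() is an aggregate; it can't sit directly in WHERE

Fix: Compute the overall average in a scalar subquery and compare each group's MIN against it in HAVING

Corrected query:
SELECT genre FROM movies GROUP BY genre HAVING MIN(rating) > (SELECT AVG(rating) FROM movies)

Result:
genre
-----
Drama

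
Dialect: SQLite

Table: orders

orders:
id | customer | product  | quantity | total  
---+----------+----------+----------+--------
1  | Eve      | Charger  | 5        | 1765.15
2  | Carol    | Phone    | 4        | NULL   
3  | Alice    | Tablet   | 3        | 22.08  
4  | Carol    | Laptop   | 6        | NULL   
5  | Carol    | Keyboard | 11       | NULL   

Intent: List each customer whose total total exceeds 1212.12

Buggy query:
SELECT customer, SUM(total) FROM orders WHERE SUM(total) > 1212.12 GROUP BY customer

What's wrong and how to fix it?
Bug: SUM(total) is an aggregate, but WHERE filters rows before aggregation

Fix: Move the aggregate condition to a HAVING clause

Corrected query:
SELECT customer, SUM(total) FROM orders GROUP BY customer HAVING SUM(total) > 1212.12

Result:
customer | SUM(total)
---------+-----------
Eve      | 1765.15   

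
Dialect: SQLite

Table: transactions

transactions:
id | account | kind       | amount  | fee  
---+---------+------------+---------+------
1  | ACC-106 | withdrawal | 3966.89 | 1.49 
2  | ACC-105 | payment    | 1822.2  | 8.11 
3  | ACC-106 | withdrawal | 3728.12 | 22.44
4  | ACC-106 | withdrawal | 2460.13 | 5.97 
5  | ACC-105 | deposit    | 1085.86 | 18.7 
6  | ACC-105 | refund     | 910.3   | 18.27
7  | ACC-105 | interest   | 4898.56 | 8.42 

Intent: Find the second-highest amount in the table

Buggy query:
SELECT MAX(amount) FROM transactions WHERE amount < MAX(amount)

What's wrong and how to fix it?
Bug: The inner MAX is an aggregate inside WHERE, which is not allowed

Fix: Compute the overall MAX in a subquery, then take MAX of rows below it

Corrected query:
SELECT MAX(amount) FROM transactions WHERE amount < (SELECT MAX(amount) FROM transactions)

Result:
MAX(amount)
-----------
3966.89    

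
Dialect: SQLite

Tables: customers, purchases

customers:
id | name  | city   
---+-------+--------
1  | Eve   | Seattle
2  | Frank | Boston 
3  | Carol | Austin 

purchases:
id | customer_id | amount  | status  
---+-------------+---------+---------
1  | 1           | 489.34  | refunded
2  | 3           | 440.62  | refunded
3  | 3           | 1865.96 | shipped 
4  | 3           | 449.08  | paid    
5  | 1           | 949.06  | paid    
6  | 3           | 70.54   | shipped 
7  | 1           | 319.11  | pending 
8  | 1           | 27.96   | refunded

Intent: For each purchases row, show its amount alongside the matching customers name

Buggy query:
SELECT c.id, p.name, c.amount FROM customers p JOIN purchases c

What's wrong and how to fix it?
Bug: JOIN with no ON clause produces a cartesian product; every purchases row pairs with every customers row

Fix: Specify the join condition linking the foreign key to the parent id

Corrected query:
SELECT c.id, p.name, c.amount FROM customers p JOIN purchases c ON c.customer_id = p.id

Result:
id | name  | amount 
---+-------+--------
1  | Eve   | 489.34 
2  | Carol | 440.62 
3  | Carol | 1865.96
4  | Carol | 449.08 
5  | Eve   | 949.06 
6  | Carol | 70.54  
7  | Eve   | 319.11 
8  | Eve   | 27.96  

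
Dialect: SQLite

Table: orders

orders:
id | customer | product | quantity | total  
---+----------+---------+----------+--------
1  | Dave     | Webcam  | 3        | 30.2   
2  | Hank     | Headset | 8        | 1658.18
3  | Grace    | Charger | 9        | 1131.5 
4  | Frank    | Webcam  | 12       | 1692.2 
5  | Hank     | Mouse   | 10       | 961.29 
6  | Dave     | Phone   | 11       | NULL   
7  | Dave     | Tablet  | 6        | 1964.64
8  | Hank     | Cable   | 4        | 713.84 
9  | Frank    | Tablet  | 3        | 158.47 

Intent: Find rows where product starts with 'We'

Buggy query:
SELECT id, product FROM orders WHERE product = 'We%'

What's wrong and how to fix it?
Bug: '=' compares the literal string including the % character; pattern matching needs LIKE

Fix: Replace '=' with LIKE so 'We%' is treated as a pattern

Corrected query:
SELECT id, product FROM orders WHERE product LIKE 'We%'

Result:
id | product
---+--------
1  | Webcam 
4  | Webcam 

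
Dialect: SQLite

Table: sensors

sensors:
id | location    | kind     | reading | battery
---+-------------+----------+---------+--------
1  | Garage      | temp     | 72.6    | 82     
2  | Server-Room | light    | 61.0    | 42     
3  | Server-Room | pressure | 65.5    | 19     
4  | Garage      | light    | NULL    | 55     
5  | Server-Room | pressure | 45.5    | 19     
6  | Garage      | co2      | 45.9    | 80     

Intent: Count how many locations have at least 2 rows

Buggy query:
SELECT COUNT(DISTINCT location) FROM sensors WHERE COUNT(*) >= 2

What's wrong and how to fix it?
Bug: COUNT(*) cannot appear in WHERE; the per-group count doesn't exist yet

Fix: Group first with HAVING COUNT(*) >= 2, then COUNT the resulting groups

Corrected query:
SELECT COUNT(*) FROM (SELECT location FROM sensors GROUP BY location HAVING COUNT(*) >= 2)

Result:
COUNT(*)
--------
2       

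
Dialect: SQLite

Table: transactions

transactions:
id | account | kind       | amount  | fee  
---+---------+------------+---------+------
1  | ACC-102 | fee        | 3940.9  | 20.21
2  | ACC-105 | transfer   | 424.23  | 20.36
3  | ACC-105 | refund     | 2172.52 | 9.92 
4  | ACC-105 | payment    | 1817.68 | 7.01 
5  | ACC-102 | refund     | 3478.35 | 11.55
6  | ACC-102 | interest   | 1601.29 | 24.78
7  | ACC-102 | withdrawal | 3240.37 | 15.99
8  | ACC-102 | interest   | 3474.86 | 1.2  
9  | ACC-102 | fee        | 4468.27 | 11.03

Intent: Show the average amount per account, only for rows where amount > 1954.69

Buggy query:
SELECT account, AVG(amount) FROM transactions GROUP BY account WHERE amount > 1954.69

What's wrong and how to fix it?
Bug: Row-level WHERE must come before GROUP BY in the clause order

Fix: Place WHERE between FROM and GROUP BY

Corrected query:
SELECT account, AVG(amount) FROM transactions WHERE amount > 1954.69 GROUP BY account

Result:
account | AVG(amount)
--------+------------
ACC-102 | 3720.55    
ACC-105 | 2172.52    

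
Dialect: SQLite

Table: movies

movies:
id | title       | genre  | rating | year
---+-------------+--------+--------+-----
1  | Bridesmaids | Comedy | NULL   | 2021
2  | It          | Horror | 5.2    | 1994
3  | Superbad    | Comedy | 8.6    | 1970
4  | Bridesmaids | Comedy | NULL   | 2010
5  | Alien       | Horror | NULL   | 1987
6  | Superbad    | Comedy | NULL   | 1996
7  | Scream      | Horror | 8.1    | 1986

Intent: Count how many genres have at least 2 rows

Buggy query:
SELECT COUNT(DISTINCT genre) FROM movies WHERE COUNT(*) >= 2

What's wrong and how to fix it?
Bug: COUNT(*) cannot appear in WHERE; the per-group count doesn't exist yet

Fix: Group first with HAVING COUNT(*) >= 2, then COUNT the resulting groups

Corrected query:
SELECT COUNT(*) FROM (SELECT genre FROM movies GROUP BY genre HAVING COUNT(*) >= 2)

Result:
COUNT(*)
--------
2       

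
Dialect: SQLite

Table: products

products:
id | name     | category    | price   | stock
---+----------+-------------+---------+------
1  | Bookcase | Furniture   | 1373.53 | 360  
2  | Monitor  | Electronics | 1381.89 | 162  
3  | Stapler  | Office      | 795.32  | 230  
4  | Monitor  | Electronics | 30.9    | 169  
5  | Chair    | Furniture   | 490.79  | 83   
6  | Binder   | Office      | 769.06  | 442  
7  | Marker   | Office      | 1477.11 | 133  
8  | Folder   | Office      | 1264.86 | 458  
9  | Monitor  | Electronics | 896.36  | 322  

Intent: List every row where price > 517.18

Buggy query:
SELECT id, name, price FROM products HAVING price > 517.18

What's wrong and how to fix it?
Bug: This is a non-aggregate query (no GROUP BY, no aggregates), so in SQLite the HAVING clause is invalid here; a row-level condition belongs in WHERE

Fix: Replace HAVING with WHERE since the condition applies to individual rows

Corrected query:
SELECT id, name, price FROM products WHERE price > 517.18

Result:
id | name     | price  
---+----------+--------
1  | Bookcase | 1373.53
2  | Monitor  | 1381.89
3  | Stapler  | 795.32 
6  | Binder   | 769.06 
7  | Marker   | 1477.11
8  | Folder   | 1264.86
9  | Monitor  | 896.36 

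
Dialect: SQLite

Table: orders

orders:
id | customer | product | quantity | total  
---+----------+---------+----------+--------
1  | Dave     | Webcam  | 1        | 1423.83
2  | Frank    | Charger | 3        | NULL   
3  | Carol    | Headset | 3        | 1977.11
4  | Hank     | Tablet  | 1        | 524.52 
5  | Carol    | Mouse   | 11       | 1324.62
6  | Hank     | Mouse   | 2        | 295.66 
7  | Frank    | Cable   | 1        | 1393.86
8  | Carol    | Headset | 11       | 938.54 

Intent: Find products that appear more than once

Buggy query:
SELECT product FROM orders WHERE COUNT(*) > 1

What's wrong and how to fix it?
Bug: COUNT(*) is an aggregate and cannot be used in WHERE

Fix: GROUP BY product, then filter groups with HAVING COUNT(*) > 1

Corrected query:
SELECT product FROM orders GROUP BY product HAVING COUNT(*) > 1

Result:
product
-------
Headset
Mouse  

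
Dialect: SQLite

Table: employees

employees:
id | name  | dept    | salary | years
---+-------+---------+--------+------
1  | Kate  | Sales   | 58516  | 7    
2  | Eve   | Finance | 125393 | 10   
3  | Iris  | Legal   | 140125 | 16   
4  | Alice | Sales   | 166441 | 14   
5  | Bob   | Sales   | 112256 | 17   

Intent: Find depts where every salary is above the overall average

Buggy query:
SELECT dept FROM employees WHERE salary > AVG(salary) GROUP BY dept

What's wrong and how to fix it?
Bug: WHERE evaluates per row before aggregation, so AVG() is unavailable

Fix: Use a subquery for AVG and a HAVING MIN(...) filter so the condition holds for every row in the group

Corrected query:
SELECT dept FROM employees GROUP BY dept HAVING MIN(salary) > (SELECT AVG(salary) FROM employees)

Result:
dept   
-------
Finance
Legal  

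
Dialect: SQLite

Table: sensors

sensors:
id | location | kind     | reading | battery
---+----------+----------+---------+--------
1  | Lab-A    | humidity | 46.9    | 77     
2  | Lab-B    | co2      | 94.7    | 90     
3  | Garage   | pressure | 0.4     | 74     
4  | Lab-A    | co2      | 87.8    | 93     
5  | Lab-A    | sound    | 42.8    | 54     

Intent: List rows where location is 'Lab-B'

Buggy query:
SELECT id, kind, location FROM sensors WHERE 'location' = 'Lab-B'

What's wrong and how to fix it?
Bug: Single quotes denote string literals in SQL; the column name is being compared as a constant string

Fix: Remove the quotes around the column name (or use double quotes for an identifier)

Corrected query:
SELECT id, kind, location FROM sensors WHERE location = 'Lab-B'

Result:
id | kind | location
---+------+---------
2  | co2  | Lab-B   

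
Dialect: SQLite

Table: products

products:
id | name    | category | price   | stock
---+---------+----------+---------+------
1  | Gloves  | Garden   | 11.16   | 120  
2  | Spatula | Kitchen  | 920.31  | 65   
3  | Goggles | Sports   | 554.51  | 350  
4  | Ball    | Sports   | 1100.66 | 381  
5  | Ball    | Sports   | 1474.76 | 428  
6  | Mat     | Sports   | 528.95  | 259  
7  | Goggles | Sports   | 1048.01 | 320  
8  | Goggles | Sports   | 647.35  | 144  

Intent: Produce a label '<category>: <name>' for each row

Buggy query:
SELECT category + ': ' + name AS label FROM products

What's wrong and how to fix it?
Bug: SQLite uses || for string concatenation; + coerces text to numbers (yielding 0)

Fix: Replace + with || to concatenate text

Corrected query:
SELECT category || ': ' || name AS label FROM products

Result:
label           
----------------
Garden: Gloves  
Kitchen: Spatula
Sports: Goggles 
Sports: Ball    
Sports: Ball    
Sports: Mat     
Sports: Goggles 
Sports: Goggles 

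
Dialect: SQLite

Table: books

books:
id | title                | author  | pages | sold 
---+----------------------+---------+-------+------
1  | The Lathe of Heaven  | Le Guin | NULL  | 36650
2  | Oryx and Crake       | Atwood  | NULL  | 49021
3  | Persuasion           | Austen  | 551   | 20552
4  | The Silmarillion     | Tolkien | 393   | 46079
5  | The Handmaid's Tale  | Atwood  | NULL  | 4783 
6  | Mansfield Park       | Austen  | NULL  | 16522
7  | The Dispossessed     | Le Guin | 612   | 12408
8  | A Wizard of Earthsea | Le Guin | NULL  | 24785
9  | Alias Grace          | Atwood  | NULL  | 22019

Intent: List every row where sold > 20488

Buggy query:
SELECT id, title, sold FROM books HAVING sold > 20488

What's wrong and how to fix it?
Bug: This is a non-aggregate query (no GROUP BY, no aggregates), so in SQLite the HAVING clause is invalid here; a row-level condition belongs in WHERE

Fix: Replace HAVING with WHERE since the condition applies to individual rows

Corrected query:
SELECT id, title, sold FROM books WHERE sold > 20488

Result:
id | title                | sold 
---+----------------------+------
1  | The Lathe of Heaven  | 36650
2  | Oryx and Crake       | 49021
3  | Persuasion           | 20552
4  | The Silmarillion     | 46079
8  | A Wizard of Earthsea | 24785
9  | Alias Grace          | 22019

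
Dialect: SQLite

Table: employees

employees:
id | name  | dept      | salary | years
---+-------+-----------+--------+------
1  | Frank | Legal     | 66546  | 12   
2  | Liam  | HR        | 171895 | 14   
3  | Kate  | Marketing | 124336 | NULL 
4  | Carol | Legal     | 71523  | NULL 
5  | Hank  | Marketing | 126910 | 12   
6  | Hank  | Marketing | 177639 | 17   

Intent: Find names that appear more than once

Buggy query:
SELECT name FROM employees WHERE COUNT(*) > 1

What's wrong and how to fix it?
Bug: COUNT(*) is an aggregate and cannot be used in WHERE

Fix: GROUP BY name, then filter groups with HAVING COUNT(*) > 1

Corrected query:
SELECT name FROM employees GROUP BY name HAVING COUNT(*) > 1

Result:
name
----
Hank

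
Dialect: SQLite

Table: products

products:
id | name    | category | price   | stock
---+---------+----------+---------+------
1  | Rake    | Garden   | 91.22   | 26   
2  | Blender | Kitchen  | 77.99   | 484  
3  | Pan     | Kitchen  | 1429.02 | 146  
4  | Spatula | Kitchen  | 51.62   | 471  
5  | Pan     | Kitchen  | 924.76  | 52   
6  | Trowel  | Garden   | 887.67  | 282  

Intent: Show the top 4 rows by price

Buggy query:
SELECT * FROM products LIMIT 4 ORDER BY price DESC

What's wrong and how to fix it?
Bug: ORDER BY cannot follow LIMIT; LIMIT is the final clause

Fix: Swap the clauses: ORDER BY first, then LIMIT

Corrected query:
SELECT * FROM products ORDER BY price DESC LIMIT 4

Result:
id | name   | category | price   | stock
---+--------+----------+---------+------
3  | Pan    | Kitchen  | 1429.02 | 146  
5  | Pan    | Kitchen  | 924.76  | 52   
6  | Trowel | Garden   | 887.67  | 282  
1  | Rake   | Garden   | 91.22   | 26   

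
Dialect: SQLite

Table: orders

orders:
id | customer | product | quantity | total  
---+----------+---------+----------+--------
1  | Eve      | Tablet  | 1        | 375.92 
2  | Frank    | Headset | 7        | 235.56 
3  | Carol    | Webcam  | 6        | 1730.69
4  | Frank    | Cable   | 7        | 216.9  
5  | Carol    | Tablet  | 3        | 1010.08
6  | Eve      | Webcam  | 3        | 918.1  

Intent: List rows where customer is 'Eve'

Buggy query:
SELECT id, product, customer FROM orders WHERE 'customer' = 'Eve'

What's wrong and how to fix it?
Bug: Single quotes denote string literals in SQL; the column name is being compared as a constant string

Fix: Reference the column as customer without single quotes

Corrected query:
SELECT id, product, customer FROM orders WHERE customer = 'Eve'

Result:
id | product | customer
---+---------+---------
1  | Tablet  | Eve     
6  | Webcam  | Eve     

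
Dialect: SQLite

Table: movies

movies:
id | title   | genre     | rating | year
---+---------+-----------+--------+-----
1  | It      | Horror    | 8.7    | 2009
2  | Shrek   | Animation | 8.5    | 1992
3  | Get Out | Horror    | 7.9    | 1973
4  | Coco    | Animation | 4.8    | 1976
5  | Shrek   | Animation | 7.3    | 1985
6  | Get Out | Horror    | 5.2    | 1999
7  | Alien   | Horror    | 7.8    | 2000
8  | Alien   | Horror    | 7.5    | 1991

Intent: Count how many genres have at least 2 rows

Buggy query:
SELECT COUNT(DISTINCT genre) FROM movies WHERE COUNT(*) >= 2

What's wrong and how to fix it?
Bug: COUNT(*) cannot appear in WHERE; the per-group count doesn't exist yet

Fix: Use a subquery that GROUPs and filters with HAVING, then count its rows

Corrected query:
SELECT COUNT(*) FROM (SELECT genre FROM movies GROUP BY genre HAVING COUNT(*) >= 2)

Result:
COUNT(*)
--------
2       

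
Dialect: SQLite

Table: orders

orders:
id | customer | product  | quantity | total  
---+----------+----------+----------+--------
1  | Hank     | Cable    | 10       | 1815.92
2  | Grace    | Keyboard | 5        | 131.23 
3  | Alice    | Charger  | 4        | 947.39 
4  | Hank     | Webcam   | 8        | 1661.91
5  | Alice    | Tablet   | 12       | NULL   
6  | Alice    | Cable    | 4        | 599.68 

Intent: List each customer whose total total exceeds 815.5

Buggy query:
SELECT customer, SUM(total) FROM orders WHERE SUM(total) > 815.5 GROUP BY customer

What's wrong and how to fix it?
Bug: Aggregate functions cannot appear in a WHERE clause

Fix: Move the aggregate condition to a HAVING clause

Corrected query:
SELECT customer, SUM(total) FROM orders GROUP BY customer HAVING SUM(total) > 815.5

Result:
customer | SUM(total)
---------+-----------
Alice    | 1547.07   
Hank     | 3477.83   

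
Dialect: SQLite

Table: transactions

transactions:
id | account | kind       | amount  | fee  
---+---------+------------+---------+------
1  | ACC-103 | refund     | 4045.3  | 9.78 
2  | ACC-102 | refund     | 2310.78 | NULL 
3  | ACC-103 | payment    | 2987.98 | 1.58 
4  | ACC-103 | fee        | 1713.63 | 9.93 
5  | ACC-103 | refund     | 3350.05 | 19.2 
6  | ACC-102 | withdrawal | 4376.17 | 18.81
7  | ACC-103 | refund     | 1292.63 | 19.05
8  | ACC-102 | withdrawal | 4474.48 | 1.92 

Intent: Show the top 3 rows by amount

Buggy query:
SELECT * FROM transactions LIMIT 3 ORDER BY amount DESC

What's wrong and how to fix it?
Bug: ORDER BY cannot follow LIMIT; LIMIT is the final clause

Fix: Swap the clauses: ORDER BY first, then LIMIT

Corrected query:
SELECT * FROM transactions ORDER BY amount DESC LIMIT 3

Result:
id | account | kind       | amount  | fee  
---+---------+------------+---------+------
8  | ACC-102 | withdrawal | 4474.48 | 1.92 
6  | ACC-102 | withdrawal | 4376.17 | 18.81
1  | ACC-103 | refund     | 4045.3  | 9.78 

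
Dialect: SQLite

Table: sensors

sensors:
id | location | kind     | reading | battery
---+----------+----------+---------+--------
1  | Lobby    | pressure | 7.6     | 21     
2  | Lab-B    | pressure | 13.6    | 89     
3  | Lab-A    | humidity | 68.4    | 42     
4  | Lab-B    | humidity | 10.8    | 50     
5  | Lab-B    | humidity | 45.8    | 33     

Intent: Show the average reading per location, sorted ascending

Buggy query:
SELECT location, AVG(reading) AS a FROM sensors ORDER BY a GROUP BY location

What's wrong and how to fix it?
Bug: GROUP BY must precede ORDER BY

Fix: Reorder: SELECT … FROM … GROUP BY … ORDER BY …

Corrected query:
SELECT location, AVG(reading) AS a FROM sensors GROUP BY location ORDER BY a

Result:
location | a   
---------+-----
Lobby    | 7.6 
Lab-B    | 23.4
Lab-A    | 68.4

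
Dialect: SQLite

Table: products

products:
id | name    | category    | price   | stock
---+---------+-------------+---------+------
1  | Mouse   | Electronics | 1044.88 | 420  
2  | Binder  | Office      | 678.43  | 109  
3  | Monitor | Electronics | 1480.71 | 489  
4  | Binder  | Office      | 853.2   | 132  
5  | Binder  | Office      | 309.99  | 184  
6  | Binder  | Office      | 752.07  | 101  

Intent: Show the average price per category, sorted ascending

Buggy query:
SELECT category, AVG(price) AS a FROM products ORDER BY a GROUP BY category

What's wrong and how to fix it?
Bug: GROUP BY must precede ORDER BY

Fix: Reorder: SELECT … FROM … GROUP BY … ORDER BY …

Corrected query:
SELECT category, AVG(price) AS a FROM products GROUP BY category ORDER BY a

Result:
category    | a       
------------+---------
Office      | 648.4225
Electronics | 1262.795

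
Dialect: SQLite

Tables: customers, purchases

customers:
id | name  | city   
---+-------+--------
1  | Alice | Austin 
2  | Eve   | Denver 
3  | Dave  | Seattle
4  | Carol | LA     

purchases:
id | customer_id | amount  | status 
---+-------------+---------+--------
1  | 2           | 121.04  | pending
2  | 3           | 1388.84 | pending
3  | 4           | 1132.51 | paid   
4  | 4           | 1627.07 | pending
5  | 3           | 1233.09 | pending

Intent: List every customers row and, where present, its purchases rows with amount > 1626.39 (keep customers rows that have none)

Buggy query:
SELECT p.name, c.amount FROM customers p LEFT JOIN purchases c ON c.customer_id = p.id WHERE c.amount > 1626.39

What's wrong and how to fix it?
Bug: Filtering c.amount in WHERE discards the NULL rows produced by LEFT JOIN, turning it into an inner join

Fix: Put 'c.amount > 1626.39' in the JOIN's ON clause instead of WHERE

Corrected query:
SELECT p.name, c.amount FROM customers p LEFT JOIN purchases c ON c.customer_id = p.id AND c.amount > 1626.39

Result:
name  | amount 
------+--------
Alice | NULL   
Eve   | NULL   
Dave  | NULL   
Carol | 1627.07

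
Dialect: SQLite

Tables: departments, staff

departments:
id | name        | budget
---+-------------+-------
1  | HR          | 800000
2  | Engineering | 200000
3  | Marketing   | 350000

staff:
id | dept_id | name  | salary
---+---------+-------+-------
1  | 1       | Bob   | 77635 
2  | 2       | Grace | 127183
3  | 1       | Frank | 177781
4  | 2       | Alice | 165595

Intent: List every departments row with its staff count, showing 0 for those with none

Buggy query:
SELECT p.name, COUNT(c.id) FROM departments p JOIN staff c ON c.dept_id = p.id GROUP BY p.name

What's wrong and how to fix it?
Bug: An inner join excludes parents with zero children

Fix: Use LEFT JOIN so parents without children still appear (COUNT(c.id) gives 0)

Corrected query:
SELECT p.name, COUNT(c.id) FROM departments p LEFT JOIN staff c ON c.dept_id = p.id GROUP BY p.name

Result:
name        | COUNT(c.id)
------------+------------
Engineering | 2          
HR          | 2          
Marketing   | 0          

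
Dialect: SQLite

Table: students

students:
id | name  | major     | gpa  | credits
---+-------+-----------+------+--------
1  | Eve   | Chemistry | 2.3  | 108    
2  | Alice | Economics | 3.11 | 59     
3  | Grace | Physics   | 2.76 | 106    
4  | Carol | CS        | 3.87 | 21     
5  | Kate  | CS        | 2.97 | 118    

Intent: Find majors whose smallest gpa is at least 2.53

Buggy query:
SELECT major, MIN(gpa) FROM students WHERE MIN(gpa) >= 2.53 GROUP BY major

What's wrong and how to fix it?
Bug: Aggregates like MIN are computed per group after WHERE runs

Fix: Replace WHERE with HAVING after the GROUP BY

Corrected query:
SELECT major, MIN(gpa) FROM students GROUP BY major HAVING MIN(gpa) >= 2.53

Result:
major     | MIN(gpa)
----------+---------
CS        | 2.97    
Economics | 3.11    
Physics   | 2.76    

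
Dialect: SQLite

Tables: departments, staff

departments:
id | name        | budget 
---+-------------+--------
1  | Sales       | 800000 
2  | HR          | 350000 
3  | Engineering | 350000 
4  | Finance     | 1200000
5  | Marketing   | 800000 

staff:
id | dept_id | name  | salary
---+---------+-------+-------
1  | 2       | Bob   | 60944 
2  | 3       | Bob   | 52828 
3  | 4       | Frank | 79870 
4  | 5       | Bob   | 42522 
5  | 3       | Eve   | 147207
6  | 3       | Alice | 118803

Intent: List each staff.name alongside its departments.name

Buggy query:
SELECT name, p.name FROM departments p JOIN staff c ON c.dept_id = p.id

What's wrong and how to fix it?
Bug: Both tables have a 'name' column; the unqualified reference is ambiguous

Fix: Qualify the column with its table alias (c.name)

Corrected query:
SELECT c.name, p.name FROM departments p JOIN staff c ON c.dept_id = p.id

Result:
name  | name       
------+------------
Bob   | HR         
Bob   | Engineering
Frank | Finance    
Bob   | Marketing  
Eve   | Engineering
Alice | Engineering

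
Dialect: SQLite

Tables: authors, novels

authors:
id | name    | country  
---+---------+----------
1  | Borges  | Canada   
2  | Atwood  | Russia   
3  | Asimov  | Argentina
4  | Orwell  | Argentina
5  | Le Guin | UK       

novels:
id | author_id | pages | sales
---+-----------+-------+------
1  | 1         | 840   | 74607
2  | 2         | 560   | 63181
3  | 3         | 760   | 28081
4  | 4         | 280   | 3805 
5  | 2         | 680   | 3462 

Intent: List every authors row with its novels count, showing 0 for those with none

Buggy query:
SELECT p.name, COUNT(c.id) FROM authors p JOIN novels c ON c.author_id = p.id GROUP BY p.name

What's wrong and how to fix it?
Bug: An inner join excludes parents with zero children

Fix: Switch to LEFT JOIN to retain unmatched parent rows

Corrected query:
SELECT p.name, COUNT(c.id) FROM authors p LEFT JOIN novels c ON c.author_id = p.id GROUP BY p.name

Result:
name    | COUNT(c.id)
--------+------------
Asimov  | 1          
Atwood  | 2          
Borges  | 1          
Le Guin | 0          
Orwell  | 1          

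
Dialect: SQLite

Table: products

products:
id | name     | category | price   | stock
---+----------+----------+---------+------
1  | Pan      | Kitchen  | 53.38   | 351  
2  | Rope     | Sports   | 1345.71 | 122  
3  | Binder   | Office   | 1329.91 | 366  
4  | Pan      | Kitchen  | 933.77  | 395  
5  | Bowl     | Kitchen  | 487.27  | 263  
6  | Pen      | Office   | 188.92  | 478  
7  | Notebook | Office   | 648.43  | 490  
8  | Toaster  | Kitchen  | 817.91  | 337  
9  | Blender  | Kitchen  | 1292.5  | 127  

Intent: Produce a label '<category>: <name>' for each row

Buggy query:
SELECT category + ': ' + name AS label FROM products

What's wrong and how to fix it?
Bug: SQLite uses || for string concatenation; + coerces text to numbers (yielding 0)

Fix: Use the || operator for string concatenation

Corrected query:
SELECT category || ': ' || name AS label FROM products

Result:
label           
----------------
Kitchen: Pan    
Sports: Rope    
Office: Binder  
Kitchen: Pan    
Kitchen: Bowl   
Office: Pen     
Office: Notebook
Kitchen: Toaster
Kitchen: Blender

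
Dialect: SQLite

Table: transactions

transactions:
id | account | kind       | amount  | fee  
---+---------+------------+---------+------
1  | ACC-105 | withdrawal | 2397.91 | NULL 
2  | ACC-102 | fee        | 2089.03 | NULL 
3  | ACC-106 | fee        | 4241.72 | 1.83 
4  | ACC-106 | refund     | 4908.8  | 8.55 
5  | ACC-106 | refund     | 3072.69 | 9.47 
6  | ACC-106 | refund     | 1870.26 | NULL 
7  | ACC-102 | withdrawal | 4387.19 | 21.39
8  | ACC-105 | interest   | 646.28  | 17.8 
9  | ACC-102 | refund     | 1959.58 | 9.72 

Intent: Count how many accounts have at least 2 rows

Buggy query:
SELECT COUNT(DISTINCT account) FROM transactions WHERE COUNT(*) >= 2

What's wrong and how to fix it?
Bug: COUNT(*) cannot appear in WHERE; the per-group count doesn't exist yet

Fix: Group first with HAVING COUNT(*) >= 2, then COUNT the resulting groups

Corrected query:
SELECT COUNT(*) FROM (SELECT account FROM transactions GROUP BY account HAVING COUNT(*) >= 2)

Result:
COUNT(*)
--------
3       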